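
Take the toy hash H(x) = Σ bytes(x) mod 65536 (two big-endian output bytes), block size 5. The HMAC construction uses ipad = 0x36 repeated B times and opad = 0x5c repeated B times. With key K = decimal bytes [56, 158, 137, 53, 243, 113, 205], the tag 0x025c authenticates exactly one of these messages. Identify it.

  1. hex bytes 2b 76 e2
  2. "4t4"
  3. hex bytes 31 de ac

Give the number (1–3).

Key decimal bytes [56, 158, 137, 53, 243, 113, 205] = 38 9e 89 35 f3 71 cd is 7 bytes > B = 5, so hash it first: H(key) = 03 c5, then zero-pad to 5 bytes: K' = 03 c5 00 00 00.
K' ⊕ ipad = 35 f3 36 36 36; K' ⊕ opad = 5f 99 5c 5c 5c.
m1: inner = H(35 f3 36 36 36 2b 76 e2) = 03 4d; tag = H(5f 99 5c 5c 5c 03 4d) = 025c ← matches
m2: inner = H(35 f3 36 36 36 34 74 34) = 02 a6; tag = H(5f 99 5c 5c 5c 02 a6) = 02b4
m3: inner = H(35 f3 36 36 36 31 de ac) = 03 85; tag = H(5f 99 5c 5c 5c 03 85) = 0294

1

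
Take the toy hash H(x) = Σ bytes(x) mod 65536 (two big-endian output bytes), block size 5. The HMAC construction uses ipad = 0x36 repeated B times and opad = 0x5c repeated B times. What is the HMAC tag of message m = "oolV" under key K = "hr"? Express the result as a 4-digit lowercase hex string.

025c

Key "hr" = 68 72 is 2 bytes ≤ B = 5; zero-pad to 5 bytes: K' = 68 72 00 00 00.
K' ⊕ ipad = 5e 44 36 36 36.  K' ⊕ opad = 34 2e 5c 5c 5c.
Inner input = (K'⊕ipad) ∥ m = 5e 44 36 36 36 ∥ 6f 6f 6c 56.
Inner hash: sum = 94+68+54+54+54+111+111+108+86 = 740 → 02 e4.
Outer input = (K'⊕opad) ∥ inner = 34 2e 5c 5c 5c ∥ 02 e4.
Outer hash (tag): sum = 52+46+92+92+92+2+228 = 604 → 02 5c.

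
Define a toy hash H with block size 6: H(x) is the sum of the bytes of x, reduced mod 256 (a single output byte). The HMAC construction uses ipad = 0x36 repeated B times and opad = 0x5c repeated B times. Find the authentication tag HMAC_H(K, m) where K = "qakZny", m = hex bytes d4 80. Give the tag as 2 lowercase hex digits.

60

Key "qakZny" = 71 61 6b 5a 6e 79 is exactly B = 6 bytes: K' = 71 61 6b 5a 6e 79.
K' ⊕ ipad = 47 57 5d 6c 58 4f.  K' ⊕ opad = 2d 3d 37 06 32 25.
Inner input = (K'⊕ipad) ∥ m = 47 57 5d 6c 58 4f ∥ d4 80.
Inner hash: sum = 71+87+93+108+88+79+212+128 = 866; mod 256 = 98 → 62.
Outer input = (K'⊕opad) ∥ inner = 2d 3d 37 06 32 25 ∥ 62.
Outer hash (tag): sum = 45+61+55+6+50+37+98 = 352; mod 256 = 96 → 60.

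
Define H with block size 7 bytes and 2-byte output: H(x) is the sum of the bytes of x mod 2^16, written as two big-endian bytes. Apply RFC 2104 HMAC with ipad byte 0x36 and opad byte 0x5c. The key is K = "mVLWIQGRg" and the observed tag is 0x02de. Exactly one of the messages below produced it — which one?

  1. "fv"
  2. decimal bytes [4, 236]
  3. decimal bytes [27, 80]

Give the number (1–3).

1

Key "mVLWIQGRg" = 6d 56 4c 57 49 51 47 52 67 is 9 bytes > B = 7, so hash it first: H(key) = 03 00, then zero-pad to 7 bytes: K' = 03 00 00 00 00 00 00.
K' ⊕ ipad = 35 36 36 36 36 36 36; K' ⊕ opad = 5f 5c 5c 5c 5c 5c 5c.
m1: inner = H(35 36 36 36 36 36 36 66 76) = 02 55; tag = H(5f 5c 5c 5c 5c 5c 5c 02 55) = 02de ← matches
m2: inner = H(35 36 36 36 36 36 36 04 ec) = 02 69; tag = H(5f 5c 5c 5c 5c 5c 5c 02 69) = 02f2
m3: inner = H(35 36 36 36 36 36 36 1b 50) = 01 e4; tag = H(5f 5c 5c 5c 5c 5c 5c 01 e4) = 036c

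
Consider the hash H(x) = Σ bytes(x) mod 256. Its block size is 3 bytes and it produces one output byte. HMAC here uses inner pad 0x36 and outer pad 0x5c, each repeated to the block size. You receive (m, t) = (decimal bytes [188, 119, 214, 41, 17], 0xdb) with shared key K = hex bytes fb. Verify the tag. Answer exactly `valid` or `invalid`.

Key hex bytes fb is 1 byte ≤ B = 3; zero-pad to 3 bytes: K' = fb 00 00.
K' ⊕ ipad = cd 36 36; K' ⊕ opad = a7 5c 5c.
Inner hash: sum = 205+54+54+188+119+214+41+17 = 892; mod 256 = 124 → 7c.
Outer hash (recomputed tag): sum = 167+92+92+124 = 475; mod 256 = 219 → db.
Recomputed tag = db; claimed = db → match.

valid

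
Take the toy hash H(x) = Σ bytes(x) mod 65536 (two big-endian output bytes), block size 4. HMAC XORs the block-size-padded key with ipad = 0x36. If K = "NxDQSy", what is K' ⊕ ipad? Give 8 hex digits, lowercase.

Key "NxDQSy" = 4e 78 44 51 53 79 is 6 bytes > B = 4, so hash it first: H(key) = 02 27, then zero-pad to 4 bytes: K' = 02 27 00 00.
XOR each byte with 0x36: 02⊕36=34, 27⊕36=11, 00⊕36=36, 00⊕36=36.

34113636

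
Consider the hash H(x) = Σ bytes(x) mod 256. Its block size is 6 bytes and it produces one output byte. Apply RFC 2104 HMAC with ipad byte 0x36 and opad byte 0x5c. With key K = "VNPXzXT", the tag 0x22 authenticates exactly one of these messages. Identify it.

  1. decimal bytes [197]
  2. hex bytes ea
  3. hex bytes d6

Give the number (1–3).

Key "VNPXzXT" = 56 4e 50 58 7a 58 54 is 7 bytes > B = 6, so hash it first: H(key) = 72, then zero-pad to 6 bytes: K' = 72 00 00 00 00 00.
K' ⊕ ipad = 44 36 36 36 36 36; K' ⊕ opad = 2e 5c 5c 5c 5c 5c.
m1: inner = H(44 36 36 36 36 36 c5) = 17; tag = H(2e 5c 5c 5c 5c 5c 17) = 11
m2: inner = H(44 36 36 36 36 36 ea) = 3c; tag = H(2e 5c 5c 5c 5c 5c 3c) = 36
m3: inner = H(44 36 36 36 36 36 d6) = 28; tag = H(2e 5c 5c 5c 5c 5c 28) = 22 ← matches

3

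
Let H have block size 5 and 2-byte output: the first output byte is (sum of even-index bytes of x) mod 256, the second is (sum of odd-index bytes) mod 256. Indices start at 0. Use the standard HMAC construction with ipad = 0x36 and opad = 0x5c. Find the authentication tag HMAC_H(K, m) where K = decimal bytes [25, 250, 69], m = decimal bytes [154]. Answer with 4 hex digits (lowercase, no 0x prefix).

56da

Key decimal bytes [25, 250, 69] = 19 fa 45 is 3 bytes ≤ B = 5; zero-pad to 5 bytes: K' = 19 fa 45 00 00.
K' ⊕ ipad = 2f cc 73 36 36.  K' ⊕ opad = 45 a6 19 5c 5c.
Inner input = (K'⊕ipad) ∥ m = 2f cc 73 36 36 ∥ 9a.
Inner hash: even-index sum = 216 mod 256 = 216; odd-index sum = 412 mod 256 = 156 → d8 9c.
Outer input = (K'⊕opad) ∥ inner = 45 a6 19 5c 5c ∥ d8 9c.
Outer hash (tag): even-index sum = 342 mod 256 = 86; odd-index sum = 474 mod 256 = 218 → 56 da.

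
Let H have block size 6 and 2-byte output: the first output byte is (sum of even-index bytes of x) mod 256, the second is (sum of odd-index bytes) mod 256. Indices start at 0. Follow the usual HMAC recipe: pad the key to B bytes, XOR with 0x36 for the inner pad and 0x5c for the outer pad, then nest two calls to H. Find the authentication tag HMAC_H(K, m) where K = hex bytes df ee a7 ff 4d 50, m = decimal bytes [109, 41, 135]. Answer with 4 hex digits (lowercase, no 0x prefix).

7891

Key hex bytes df ee a7 ff 4d 50 is exactly B = 6 bytes: K' = df ee a7 ff 4d 50.
K' ⊕ ipad = e9 d8 91 c9 7b 66.  K' ⊕ opad = 83 b2 fb a3 11 0c.
Inner input = (K'⊕ipad) ∥ m = e9 d8 91 c9 7b 66 ∥ 6d 29 87.
Inner hash: even-index sum = 745 mod 256 = 233; odd-index sum = 560 mod 256 = 48 → e9 30.
Outer input = (K'⊕opad) ∥ inner = 83 b2 fb a3 11 0c ∥ e9 30.
Outer hash (tag): even-index sum = 632 mod 256 = 120; odd-index sum = 401 mod 256 = 145 → 78 91.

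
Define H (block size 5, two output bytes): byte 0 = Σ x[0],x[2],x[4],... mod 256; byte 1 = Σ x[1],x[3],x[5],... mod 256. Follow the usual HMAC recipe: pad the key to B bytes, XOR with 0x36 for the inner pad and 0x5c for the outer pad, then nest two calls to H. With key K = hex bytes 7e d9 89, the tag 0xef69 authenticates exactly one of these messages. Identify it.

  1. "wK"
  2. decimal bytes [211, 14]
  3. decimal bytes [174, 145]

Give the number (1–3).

1

Key hex bytes 7e d9 89 is 3 bytes ≤ B = 5; zero-pad to 5 bytes: K' = 7e d9 89 00 00.
K' ⊕ ipad = 48 ef bf 36 36; K' ⊕ opad = 22 85 d5 5c 5c.
m1: inner = H(48 ef bf 36 36 77 4b) = 88 9c; tag = H(22 85 d5 5c 5c 88 9c) = ef69 ← matches
m2: inner = H(48 ef bf 36 36 d3 0e) = 4b f8; tag = H(22 85 d5 5c 5c 4b f8) = 4b2c
m3: inner = H(48 ef bf 36 36 ae 91) = ce d3; tag = H(22 85 d5 5c 5c ce d3) = 26af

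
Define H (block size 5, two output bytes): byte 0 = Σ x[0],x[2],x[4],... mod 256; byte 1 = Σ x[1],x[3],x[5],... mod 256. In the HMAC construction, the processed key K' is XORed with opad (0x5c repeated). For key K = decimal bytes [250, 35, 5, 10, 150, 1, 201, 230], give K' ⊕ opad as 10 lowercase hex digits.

Key decimal bytes [250, 35, 5, 10, 150, 1, 201, 230] = fa 23 05 0a 96 01 c9 e6 is 8 bytes > B = 5, so hash it first: H(key) = 5e 14, then zero-pad to 5 bytes: K' = 5e 14 00 00 00.
XOR each byte with 0x5c: 5e⊕5c=02, 14⊕5c=48, 00⊕5c=5c, 00⊕5c=5c, 00⊕5c=5c.

02485c5c5c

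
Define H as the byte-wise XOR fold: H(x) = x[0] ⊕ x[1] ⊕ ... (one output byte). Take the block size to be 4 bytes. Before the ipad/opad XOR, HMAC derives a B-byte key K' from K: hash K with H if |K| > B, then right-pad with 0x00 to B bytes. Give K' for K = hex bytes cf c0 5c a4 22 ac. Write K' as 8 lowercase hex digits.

|K| = 6 > B = 4, so first hash the key.
H(K): XOR cf⊕c0⊕5c⊕a4⊕22⊕ac = 79.
Zero-pad H(K) = 79 to 4 bytes: K' = 79 00 00 00.

79000000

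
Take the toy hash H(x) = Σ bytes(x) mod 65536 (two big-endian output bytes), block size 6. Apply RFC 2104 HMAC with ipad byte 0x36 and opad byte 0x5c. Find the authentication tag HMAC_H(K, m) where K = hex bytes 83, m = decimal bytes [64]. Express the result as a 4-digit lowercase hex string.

02b0

Key hex bytes 83 is 1 byte ≤ B = 6; zero-pad to 6 bytes: K' = 83 00 00 00 00 00.
K' ⊕ ipad = b5 36 36 36 36 36.  K' ⊕ opad = df 5c 5c 5c 5c 5c.
Inner input = (K'⊕ipad) ∥ m = b5 36 36 36 36 36 ∥ 40.
Inner hash: sum = 181+54+54+54+54+54+64 = 515 → 02 03.
Outer input = (K'⊕opad) ∥ inner = df 5c 5c 5c 5c 5c ∥ 02 03.
Outer hash (tag): sum = 223+92+92+92+92+92+2+3 = 688 → 02 b0.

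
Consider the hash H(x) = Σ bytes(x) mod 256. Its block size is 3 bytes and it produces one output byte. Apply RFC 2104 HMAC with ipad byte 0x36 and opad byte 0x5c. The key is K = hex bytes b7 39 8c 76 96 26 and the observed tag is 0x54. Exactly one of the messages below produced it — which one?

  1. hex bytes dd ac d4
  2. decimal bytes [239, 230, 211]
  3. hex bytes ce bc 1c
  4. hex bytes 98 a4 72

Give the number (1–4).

Key hex bytes b7 39 8c 76 96 26 is 6 bytes > B = 3, so hash it first: H(key) = ae, then zero-pad to 3 bytes: K' = ae 00 00.
K' ⊕ ipad = 98 36 36; K' ⊕ opad = f2 5c 5c.
m1: inner = H(98 36 36 dd ac d4) = 61; tag = H(f2 5c 5c 61) = 0b
m2: inner = H(98 36 36 ef e6 d3) = ac; tag = H(f2 5c 5c ac) = 56
m3: inner = H(98 36 36 ce bc 1c) = aa; tag = H(f2 5c 5c aa) = 54 ← matches
m4: inner = H(98 36 36 98 a4 72) = b2; tag = H(f2 5c 5c b2) = 5c

3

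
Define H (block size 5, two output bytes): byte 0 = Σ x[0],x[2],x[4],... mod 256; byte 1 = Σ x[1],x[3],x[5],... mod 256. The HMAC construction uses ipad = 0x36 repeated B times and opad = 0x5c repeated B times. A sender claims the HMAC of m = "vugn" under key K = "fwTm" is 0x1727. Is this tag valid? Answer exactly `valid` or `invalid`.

Key "fwTm" = 66 77 54 6d is 4 bytes ≤ B = 5; zero-pad to 5 bytes: K' = 66 77 54 6d 00.
K' ⊕ ipad = 50 41 62 5b 36; K' ⊕ opad = 3a 2b 08 31 5c.
Inner hash: even-index sum = 459 mod 256 = 203; odd-index sum = 377 mod 256 = 121 → cb 79.
Outer hash (recomputed tag): even-index sum = 279 mod 256 = 23; odd-index sum = 295 mod 256 = 39 → 17 27.
Recomputed tag = 1727; claimed = 1727 → match.

valid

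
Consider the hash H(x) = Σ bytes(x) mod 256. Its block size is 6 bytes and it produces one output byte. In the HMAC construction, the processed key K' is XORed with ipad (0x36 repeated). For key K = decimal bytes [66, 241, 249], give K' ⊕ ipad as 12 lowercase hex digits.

Key decimal bytes [66, 241, 249] = 42 f1 f9 is 3 bytes ≤ B = 6; zero-pad to 6 bytes: K' = 42 f1 f9 00 00 00.
XOR each byte with 0x36: 42⊕36=74, f1⊕36=c7, f9⊕36=cf, 00⊕36=36, 00⊕36=36, 00⊕36=36.

74c7cf363636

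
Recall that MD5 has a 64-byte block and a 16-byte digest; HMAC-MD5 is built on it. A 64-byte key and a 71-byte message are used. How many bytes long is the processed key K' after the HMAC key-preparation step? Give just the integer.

Key is 64 ≤ 64 bytes, zero-padded: |K'| = 64.

64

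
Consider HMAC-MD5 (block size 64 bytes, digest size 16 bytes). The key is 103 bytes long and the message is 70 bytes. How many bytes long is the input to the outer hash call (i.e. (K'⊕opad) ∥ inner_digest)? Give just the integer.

80

Key is 103 > 64 bytes, so it is hashed to 16 bytes then zero-padded to 64: |K'| = 64.
Outer input = (K'⊕opad) ∥ H(inner) → 64 + 16 = 80 bytes.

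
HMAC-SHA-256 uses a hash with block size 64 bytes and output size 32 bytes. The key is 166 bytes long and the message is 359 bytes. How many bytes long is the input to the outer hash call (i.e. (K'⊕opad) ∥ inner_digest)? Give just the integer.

Key is 166 > 64 bytes, so it is hashed to 32 bytes then zero-padded to 64: |K'| = 64.
Outer input = (K'⊕opad) ∥ H(inner) → 64 + 32 = 96 bytes.

96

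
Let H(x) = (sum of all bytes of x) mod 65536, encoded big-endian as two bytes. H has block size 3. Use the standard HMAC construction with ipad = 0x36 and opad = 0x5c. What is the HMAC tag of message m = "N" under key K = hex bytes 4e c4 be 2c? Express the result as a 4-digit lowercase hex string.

Key hex bytes 4e c4 be 2c is 4 bytes > B = 3, so hash it first: H(key) = 01 fc, then zero-pad to 3 bytes: K' = 01 fc 00.
K' ⊕ ipad = 37 ca 36.  K' ⊕ opad = 5d a0 5c.
Inner input = (K'⊕ipad) ∥ m = 37 ca 36 ∥ 4e.
Inner hash: sum = 55+202+54+78 = 389 → 01 85.
Outer input = (K'⊕opad) ∥ inner = 5d a0 5c ∥ 01 85.
Outer hash (tag): sum = 93+160+92+1+133 = 479 → 01 df.

01df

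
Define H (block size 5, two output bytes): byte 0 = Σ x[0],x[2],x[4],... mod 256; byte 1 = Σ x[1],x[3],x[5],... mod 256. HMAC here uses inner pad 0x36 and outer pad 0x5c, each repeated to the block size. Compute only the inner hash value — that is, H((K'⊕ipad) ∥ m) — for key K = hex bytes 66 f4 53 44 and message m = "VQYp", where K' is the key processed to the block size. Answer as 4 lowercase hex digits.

ace3

Key hex bytes 66 f4 53 44 is 4 bytes ≤ B = 5; zero-pad to 5 bytes: K' = 66 f4 53 44 00.
K' ⊕ ipad = 50 c2 65 72 36.
Inner input = 50 c2 65 72 36 ∥ 56 51 59 70.
Inner hash: even-index sum = 428 mod 256 = 172; odd-index sum = 483 mod 256 = 227 → ac e3.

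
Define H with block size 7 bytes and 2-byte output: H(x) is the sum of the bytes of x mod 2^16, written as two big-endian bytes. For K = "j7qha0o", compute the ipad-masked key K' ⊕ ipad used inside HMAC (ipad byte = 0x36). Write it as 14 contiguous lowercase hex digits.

Key "j7qha0o" = 6a 37 71 68 61 30 6f is exactly B = 7 bytes: K' = 6a 37 71 68 61 30 6f.
XOR each byte with 0x36: 6a⊕36=5c, 37⊕36=01, 71⊕36=47, 68⊕36=5e, 61⊕36=57, 30⊕36=06, 6f⊕36=59.

5c01475e570659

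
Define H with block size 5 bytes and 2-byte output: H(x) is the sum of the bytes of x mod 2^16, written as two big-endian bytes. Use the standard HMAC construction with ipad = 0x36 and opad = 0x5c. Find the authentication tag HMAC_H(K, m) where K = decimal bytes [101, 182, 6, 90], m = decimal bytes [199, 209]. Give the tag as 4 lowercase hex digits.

Key decimal bytes [101, 182, 6, 90] = 65 b6 06 5a is 4 bytes ≤ B = 5; zero-pad to 5 bytes: K' = 65 b6 06 5a 00.
K' ⊕ ipad = 53 80 30 6c 36.  K' ⊕ opad = 39 ea 5a 06 5c.
Inner input = (K'⊕ipad) ∥ m = 53 80 30 6c 36 ∥ c7 d1.
Inner hash: sum = 83+128+48+108+54+199+209 = 829 → 03 3d.
Outer input = (K'⊕opad) ∥ inner = 39 ea 5a 06 5c ∥ 03 3d.
Outer hash (tag): sum = 57+234+90+6+92+3+61 = 543 → 02 1f.

021f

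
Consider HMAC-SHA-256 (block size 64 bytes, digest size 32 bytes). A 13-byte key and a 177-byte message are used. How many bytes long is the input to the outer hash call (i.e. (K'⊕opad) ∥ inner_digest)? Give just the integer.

Key is 13 ≤ 64 bytes, zero-padded: |K'| = 64.
Outer input = (K'⊕opad) ∥ H(inner) → 64 + 32 = 96 bytes.

96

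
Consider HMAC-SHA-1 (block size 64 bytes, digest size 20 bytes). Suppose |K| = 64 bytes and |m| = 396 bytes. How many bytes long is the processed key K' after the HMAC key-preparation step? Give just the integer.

64

Key is 64 ≤ 64 bytes, zero-padded: |K'| = 64.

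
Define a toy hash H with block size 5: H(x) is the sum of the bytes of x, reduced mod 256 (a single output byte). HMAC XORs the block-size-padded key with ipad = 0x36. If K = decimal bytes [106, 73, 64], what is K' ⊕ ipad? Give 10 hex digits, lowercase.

Key decimal bytes [106, 73, 64] = 6a 49 40 is 3 bytes ≤ B = 5; zero-pad to 5 bytes: K' = 6a 49 40 00 00.
XOR each byte with 0x36: 6a⊕36=5c, 49⊕36=7f, 40⊕36=76, 00⊕36=36, 00⊕36=36.

5c7f763636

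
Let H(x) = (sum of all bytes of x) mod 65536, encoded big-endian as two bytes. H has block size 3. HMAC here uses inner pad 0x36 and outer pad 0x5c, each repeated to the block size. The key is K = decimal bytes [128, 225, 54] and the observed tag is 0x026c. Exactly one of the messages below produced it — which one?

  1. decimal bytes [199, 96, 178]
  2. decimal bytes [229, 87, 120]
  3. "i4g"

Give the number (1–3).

Key decimal bytes [128, 225, 54] = 80 e1 36 is exactly B = 3 bytes: K' = 80 e1 36.
K' ⊕ ipad = b6 d7 00; K' ⊕ opad = dc bd 6a.
m1: inner = H(b6 d7 00 c7 60 b2) = 03 66; tag = H(dc bd 6a 03 66) = 026c ← matches
m2: inner = H(b6 d7 00 e5 57 78) = 03 41; tag = H(dc bd 6a 03 41) = 0247
m3: inner = H(b6 d7 00 69 34 67) = 02 91; tag = H(dc bd 6a 02 91) = 0296

1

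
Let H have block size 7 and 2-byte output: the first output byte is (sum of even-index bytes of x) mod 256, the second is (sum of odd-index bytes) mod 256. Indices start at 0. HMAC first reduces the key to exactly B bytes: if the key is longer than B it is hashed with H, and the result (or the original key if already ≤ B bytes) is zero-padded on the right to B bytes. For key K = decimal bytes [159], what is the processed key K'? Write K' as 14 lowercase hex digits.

Key decimal bytes [159] = 9f is 1 byte ≤ B = 7; zero-pad to 7 bytes: K' = 9f 00 00 00 00 00 00.

9f000000000000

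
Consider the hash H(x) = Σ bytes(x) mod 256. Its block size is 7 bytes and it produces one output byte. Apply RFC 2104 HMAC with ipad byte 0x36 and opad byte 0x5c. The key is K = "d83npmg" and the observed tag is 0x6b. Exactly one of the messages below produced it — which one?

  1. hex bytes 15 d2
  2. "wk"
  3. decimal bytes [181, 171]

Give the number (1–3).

1

Key "d83npmg" = 64 38 33 6e 70 6d 67 is exactly B = 7 bytes: K' = 64 38 33 6e 70 6d 67.
K' ⊕ ipad = 52 0e 05 58 46 5b 51; K' ⊕ opad = 38 64 6f 32 2c 31 3b.
m1: inner = H(52 0e 05 58 46 5b 51 15 d2) = 96; tag = H(38 64 6f 32 2c 31 3b 96) = 6b ← matches
m2: inner = H(52 0e 05 58 46 5b 51 77 6b) = 91; tag = H(38 64 6f 32 2c 31 3b 91) = 66
m3: inner = H(52 0e 05 58 46 5b 51 b5 ab) = 0f; tag = H(38 64 6f 32 2c 31 3b 0f) = e4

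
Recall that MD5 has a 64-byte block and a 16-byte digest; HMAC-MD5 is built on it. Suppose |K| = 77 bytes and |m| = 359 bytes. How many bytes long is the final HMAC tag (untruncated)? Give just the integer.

The tag is one MD5 digest: 16 bytes.

16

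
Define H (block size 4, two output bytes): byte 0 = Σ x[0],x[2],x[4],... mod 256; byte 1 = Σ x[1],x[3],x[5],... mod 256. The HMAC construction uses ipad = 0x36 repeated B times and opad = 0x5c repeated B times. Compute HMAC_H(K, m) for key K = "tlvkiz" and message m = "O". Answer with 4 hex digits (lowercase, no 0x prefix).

5506

Key "tlvkiz" = 74 6c 76 6b 69 7a is 6 bytes > B = 4, so hash it first: H(key) = 53 51, then zero-pad to 4 bytes: K' = 53 51 00 00.
K' ⊕ ipad = 65 67 36 36.  K' ⊕ opad = 0f 0d 5c 5c.
Inner input = (K'⊕ipad) ∥ m = 65 67 36 36 ∥ 4f.
Inner hash: even-index sum = 234 mod 256 = 234; odd-index sum = 157 mod 256 = 157 → ea 9d.
Outer input = (K'⊕opad) ∥ inner = 0f 0d 5c 5c ∥ ea 9d.
Outer hash (tag): even-index sum = 341 mod 256 = 85; odd-index sum = 262 mod 256 = 6 → 55 06.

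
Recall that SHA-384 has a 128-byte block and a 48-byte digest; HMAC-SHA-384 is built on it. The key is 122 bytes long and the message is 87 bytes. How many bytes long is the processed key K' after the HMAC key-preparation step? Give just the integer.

Key is 122 ≤ 128 bytes, zero-padded: |K'| = 128.

128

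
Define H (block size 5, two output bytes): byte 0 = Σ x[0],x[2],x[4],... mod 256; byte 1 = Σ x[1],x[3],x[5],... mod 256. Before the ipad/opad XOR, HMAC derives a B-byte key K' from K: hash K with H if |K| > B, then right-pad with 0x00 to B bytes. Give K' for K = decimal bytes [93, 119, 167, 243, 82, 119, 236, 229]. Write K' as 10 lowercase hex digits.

42c6000000

|K| = 8 > B = 5, so first hash the key.
H(K): even-index sum = 578 mod 256 = 66; odd-index sum = 710 mod 256 = 198 → 42 c6.
Zero-pad H(K) = 42 c6 to 5 bytes: K' = 42 c6 00 00 00.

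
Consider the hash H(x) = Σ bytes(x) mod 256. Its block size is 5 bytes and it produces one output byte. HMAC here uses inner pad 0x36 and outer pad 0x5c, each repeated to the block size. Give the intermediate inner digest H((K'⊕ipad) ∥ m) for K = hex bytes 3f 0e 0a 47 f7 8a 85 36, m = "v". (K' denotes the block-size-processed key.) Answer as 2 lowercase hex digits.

3a

Key hex bytes 3f 0e 0a 47 f7 8a 85 36 is 8 bytes > B = 5, so hash it first: H(key) = da, then zero-pad to 5 bytes: K' = da 00 00 00 00.
K' ⊕ ipad = ec 36 36 36 36.
Inner input = ec 36 36 36 36 ∥ 76.
Inner hash: sum = 236+54+54+54+54+118 = 570; mod 256 = 58 → 3a.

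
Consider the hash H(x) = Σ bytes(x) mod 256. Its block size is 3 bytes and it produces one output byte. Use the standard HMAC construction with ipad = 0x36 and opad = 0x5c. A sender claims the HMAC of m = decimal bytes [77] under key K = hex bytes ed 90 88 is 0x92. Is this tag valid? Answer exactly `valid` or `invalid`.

Key hex bytes ed 90 88 is exactly B = 3 bytes: K' = ed 90 88.
K' ⊕ ipad = db a6 be; K' ⊕ opad = b1 cc d4.
Inner hash: sum = 219+166+190+77 = 652; mod 256 = 140 → 8c.
Outer hash (recomputed tag): sum = 177+204+212+140 = 733; mod 256 = 221 → dd.
Recomputed tag = dd; claimed = 92 → mismatch.

invalid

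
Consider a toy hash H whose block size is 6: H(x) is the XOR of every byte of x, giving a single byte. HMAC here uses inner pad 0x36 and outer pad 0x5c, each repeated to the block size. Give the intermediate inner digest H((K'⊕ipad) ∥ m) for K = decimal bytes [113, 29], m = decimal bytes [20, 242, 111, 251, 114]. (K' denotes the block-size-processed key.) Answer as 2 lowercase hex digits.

Key decimal bytes [113, 29] = 71 1d is 2 bytes ≤ B = 6; zero-pad to 6 bytes: K' = 71 1d 00 00 00 00.
K' ⊕ ipad = 47 2b 36 36 36 36.
Inner input = 47 2b 36 36 36 36 ∥ 14 f2 6f fb 72.
Inner hash: XOR 47⊕2b⊕36⊕36⊕36⊕36⊕14⊕f2⊕6f⊕fb⊕72 = 6c.

6c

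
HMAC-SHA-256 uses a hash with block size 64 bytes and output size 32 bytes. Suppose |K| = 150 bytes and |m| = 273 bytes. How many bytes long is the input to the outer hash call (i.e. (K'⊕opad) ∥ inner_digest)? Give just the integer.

Key is 150 > 64 bytes, so it is hashed to 32 bytes then zero-padded to 64: |K'| = 64.
Outer input = (K'⊕opad) ∥ H(inner) → 64 + 32 = 96 bytes.

96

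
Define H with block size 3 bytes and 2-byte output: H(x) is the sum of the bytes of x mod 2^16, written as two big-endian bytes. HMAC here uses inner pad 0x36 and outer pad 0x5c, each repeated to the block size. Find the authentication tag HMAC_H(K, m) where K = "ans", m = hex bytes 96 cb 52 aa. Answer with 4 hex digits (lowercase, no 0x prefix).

00f2

Key "ans" = 61 6e 73 is exactly B = 3 bytes: K' = 61 6e 73.
K' ⊕ ipad = 57 58 45.  K' ⊕ opad = 3d 32 2f.
Inner input = (K'⊕ipad) ∥ m = 57 58 45 ∥ 96 cb 52 aa.
Inner hash: sum = 87+88+69+150+203+82+170 = 849 → 03 51.
Outer input = (K'⊕opad) ∥ inner = 3d 32 2f ∥ 03 51.
Outer hash (tag): sum = 61+50+47+3+81 = 242 → 00 f2.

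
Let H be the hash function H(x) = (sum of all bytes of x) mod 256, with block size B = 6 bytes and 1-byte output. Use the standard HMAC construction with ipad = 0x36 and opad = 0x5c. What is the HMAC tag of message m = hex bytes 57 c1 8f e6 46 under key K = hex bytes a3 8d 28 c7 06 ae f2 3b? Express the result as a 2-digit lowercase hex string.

Key hex bytes a3 8d 28 c7 06 ae f2 3b is 8 bytes > B = 6, so hash it first: H(key) = 00, then zero-pad to 6 bytes: K' = 00 00 00 00 00 00.
K' ⊕ ipad = 36 36 36 36 36 36.  K' ⊕ opad = 5c 5c 5c 5c 5c 5c.
Inner input = (K'⊕ipad) ∥ m = 36 36 36 36 36 36 ∥ 57 c1 8f e6 46.
Inner hash: sum = 54+54+54+54+54+54+87+193+143+230+70 = 1047; mod 256 = 23 → 17.
Outer input = (K'⊕opad) ∥ inner = 5c 5c 5c 5c 5c 5c ∥ 17.
Outer hash (tag): sum = 92+92+92+92+92+92+23 = 575; mod 256 = 63 → 3f.

3f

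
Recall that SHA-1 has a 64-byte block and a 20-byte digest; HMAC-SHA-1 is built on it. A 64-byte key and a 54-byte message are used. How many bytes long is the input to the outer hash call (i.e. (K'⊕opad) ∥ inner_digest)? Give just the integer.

Key is 64 ≤ 64 bytes, zero-padded: |K'| = 64.
Outer input = (K'⊕opad) ∥ H(inner) → 64 + 20 = 84 bytes.

84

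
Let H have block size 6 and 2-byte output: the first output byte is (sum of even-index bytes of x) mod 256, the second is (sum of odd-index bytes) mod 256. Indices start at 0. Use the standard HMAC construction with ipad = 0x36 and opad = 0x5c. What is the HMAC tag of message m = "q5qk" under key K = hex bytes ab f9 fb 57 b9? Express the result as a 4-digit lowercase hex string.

5e12

Key hex bytes ab f9 fb 57 b9 is 5 bytes ≤ B = 6; zero-pad to 6 bytes: K' = ab f9 fb 57 b9 00.
K' ⊕ ipad = 9d cf cd 61 8f 36.  K' ⊕ opad = f7 a5 a7 0b e5 5c.
Inner input = (K'⊕ipad) ∥ m = 9d cf cd 61 8f 36 ∥ 71 35 71 6b.
Inner hash: even-index sum = 731 mod 256 = 219; odd-index sum = 518 mod 256 = 6 → db 06.
Outer input = (K'⊕opad) ∥ inner = f7 a5 a7 0b e5 5c ∥ db 06.
Outer hash (tag): even-index sum = 862 mod 256 = 94; odd-index sum = 274 mod 256 = 18 → 5e 12.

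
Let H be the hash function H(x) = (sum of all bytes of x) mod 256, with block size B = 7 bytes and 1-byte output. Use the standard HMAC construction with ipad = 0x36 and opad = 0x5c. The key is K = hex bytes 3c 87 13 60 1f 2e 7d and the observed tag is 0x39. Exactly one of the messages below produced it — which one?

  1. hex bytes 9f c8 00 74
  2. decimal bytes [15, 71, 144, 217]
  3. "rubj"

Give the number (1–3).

Key hex bytes 3c 87 13 60 1f 2e 7d is exactly B = 7 bytes: K' = 3c 87 13 60 1f 2e 7d.
K' ⊕ ipad = 0a b1 25 56 29 18 4b; K' ⊕ opad = 60 db 4f 3c 43 72 21.
m1: inner = H(0a b1 25 56 29 18 4b 9f c8 00 74) = 9d; tag = H(60 db 4f 3c 43 72 21 9d) = 39 ← matches
m2: inner = H(0a b1 25 56 29 18 4b 0f 47 90 d9) = 81; tag = H(60 db 4f 3c 43 72 21 81) = 1d
m3: inner = H(0a b1 25 56 29 18 4b 72 75 62 6a) = 75; tag = H(60 db 4f 3c 43 72 21 75) = 11

1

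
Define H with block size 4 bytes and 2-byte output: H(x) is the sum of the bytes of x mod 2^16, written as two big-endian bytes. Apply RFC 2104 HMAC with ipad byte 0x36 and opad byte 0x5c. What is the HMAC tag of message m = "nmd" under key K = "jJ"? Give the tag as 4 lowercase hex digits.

Key "jJ" = 6a 4a is 2 bytes ≤ B = 4; zero-pad to 4 bytes: K' = 6a 4a 00 00.
K' ⊕ ipad = 5c 7c 36 36.  K' ⊕ opad = 36 16 5c 5c.
Inner input = (K'⊕ipad) ∥ m = 5c 7c 36 36 ∥ 6e 6d 64.
Inner hash: sum = 92+124+54+54+110+109+100 = 643 → 02 83.
Outer input = (K'⊕opad) ∥ inner = 36 16 5c 5c ∥ 02 83.
Outer hash (tag): sum = 54+22+92+92+2+131 = 393 → 01 89.

0189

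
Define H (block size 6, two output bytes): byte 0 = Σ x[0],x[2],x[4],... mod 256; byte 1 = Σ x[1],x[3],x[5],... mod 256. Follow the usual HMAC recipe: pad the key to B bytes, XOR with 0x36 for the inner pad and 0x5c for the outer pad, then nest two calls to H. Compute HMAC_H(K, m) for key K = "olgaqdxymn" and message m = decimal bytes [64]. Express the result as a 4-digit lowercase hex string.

ee96

Key "olgaqdxymn" = 6f 6c 67 61 71 64 78 79 6d 6e is 10 bytes > B = 6, so hash it first: H(key) = 2c 18, then zero-pad to 6 bytes: K' = 2c 18 00 00 00 00.
K' ⊕ ipad = 1a 2e 36 36 36 36.  K' ⊕ opad = 70 44 5c 5c 5c 5c.
Inner input = (K'⊕ipad) ∥ m = 1a 2e 36 36 36 36 ∥ 40.
Inner hash: even-index sum = 198 mod 256 = 198; odd-index sum = 154 mod 256 = 154 → c6 9a.
Outer input = (K'⊕opad) ∥ inner = 70 44 5c 5c 5c 5c ∥ c6 9a.
Outer hash (tag): even-index sum = 494 mod 256 = 238; odd-index sum = 406 mod 256 = 150 → ee 96.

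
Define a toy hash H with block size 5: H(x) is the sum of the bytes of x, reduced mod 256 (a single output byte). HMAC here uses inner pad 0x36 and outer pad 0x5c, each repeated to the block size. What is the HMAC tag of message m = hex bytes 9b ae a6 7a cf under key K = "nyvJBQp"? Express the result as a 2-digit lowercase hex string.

12

Key "nyvJBQp" = 6e 79 76 4a 42 51 70 is 7 bytes > B = 5, so hash it first: H(key) = aa, then zero-pad to 5 bytes: K' = aa 00 00 00 00.
K' ⊕ ipad = 9c 36 36 36 36.  K' ⊕ opad = f6 5c 5c 5c 5c.
Inner input = (K'⊕ipad) ∥ m = 9c 36 36 36 36 ∥ 9b ae a6 7a cf.
Inner hash: sum = 156+54+54+54+54+155+174+166+122+207 = 1196; mod 256 = 172 → ac.
Outer input = (K'⊕opad) ∥ inner = f6 5c 5c 5c 5c ∥ ac.
Outer hash (tag): sum = 246+92+92+92+92+172 = 786; mod 256 = 18 → 12.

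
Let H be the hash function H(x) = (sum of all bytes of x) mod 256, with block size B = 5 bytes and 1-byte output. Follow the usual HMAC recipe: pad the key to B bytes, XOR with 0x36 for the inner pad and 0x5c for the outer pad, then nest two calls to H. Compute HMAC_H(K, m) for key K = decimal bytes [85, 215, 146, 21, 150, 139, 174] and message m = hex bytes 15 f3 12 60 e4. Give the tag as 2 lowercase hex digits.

Key decimal bytes [85, 215, 146, 21, 150, 139, 174] = 55 d7 92 15 96 8b ae is 7 bytes > B = 5, so hash it first: H(key) = a2, then zero-pad to 5 bytes: K' = a2 00 00 00 00.
K' ⊕ ipad = 94 36 36 36 36.  K' ⊕ opad = fe 5c 5c 5c 5c.
Inner input = (K'⊕ipad) ∥ m = 94 36 36 36 36 ∥ 15 f3 12 60 e4.
Inner hash: sum = 148+54+54+54+54+21+243+18+96+228 = 970; mod 256 = 202 → ca.
Outer input = (K'⊕opad) ∥ inner = fe 5c 5c 5c 5c ∥ ca.
Outer hash (tag): sum = 254+92+92+92+92+202 = 824; mod 256 = 56 → 38.

38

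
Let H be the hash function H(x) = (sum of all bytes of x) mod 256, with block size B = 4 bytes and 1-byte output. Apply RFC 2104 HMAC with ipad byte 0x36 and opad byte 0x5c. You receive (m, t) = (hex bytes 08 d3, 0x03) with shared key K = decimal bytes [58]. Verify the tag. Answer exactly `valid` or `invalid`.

Key decimal bytes [58] = 3a is 1 byte ≤ B = 4; zero-pad to 4 bytes: K' = 3a 00 00 00.
K' ⊕ ipad = 0c 36 36 36; K' ⊕ opad = 66 5c 5c 5c.
Inner hash: sum = 12+54+54+54+8+211 = 393; mod 256 = 137 → 89.
Outer hash (recomputed tag): sum = 102+92+92+92+137 = 515; mod 256 = 3 → 03.
Recomputed tag = 03; claimed = 03 → match.

valid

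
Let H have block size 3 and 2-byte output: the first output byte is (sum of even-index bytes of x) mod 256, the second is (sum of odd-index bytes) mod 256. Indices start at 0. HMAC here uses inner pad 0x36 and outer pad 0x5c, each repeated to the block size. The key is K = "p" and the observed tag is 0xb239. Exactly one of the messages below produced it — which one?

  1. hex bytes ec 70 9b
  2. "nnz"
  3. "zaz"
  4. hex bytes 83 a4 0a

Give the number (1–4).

3

Key "p" = 70 is 1 byte ≤ B = 3; zero-pad to 3 bytes: K' = 70 00 00.
K' ⊕ ipad = 46 36 36; K' ⊕ opad = 2c 5c 5c.
m1: inner = H(46 36 36 ec 70 9b) = ec bd; tag = H(2c 5c 5c ec bd) = 4548
m2: inner = H(46 36 36 6e 6e 7a) = ea 1e; tag = H(2c 5c 5c ea 1e) = a646
m3: inner = H(46 36 36 7a 61 7a) = dd 2a; tag = H(2c 5c 5c dd 2a) = b239 ← matches
m4: inner = H(46 36 36 83 a4 0a) = 20 c3; tag = H(2c 5c 5c 20 c3) = 4b7c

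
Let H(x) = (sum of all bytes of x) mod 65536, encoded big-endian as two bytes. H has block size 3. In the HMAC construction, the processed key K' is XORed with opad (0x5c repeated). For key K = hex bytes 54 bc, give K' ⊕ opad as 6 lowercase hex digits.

Key hex bytes 54 bc is 2 bytes ≤ B = 3; zero-pad to 3 bytes: K' = 54 bc 00.
XOR each byte with 0x5c: 54⊕5c=08, bc⊕5c=e0, 00⊕5c=5c.

08e05c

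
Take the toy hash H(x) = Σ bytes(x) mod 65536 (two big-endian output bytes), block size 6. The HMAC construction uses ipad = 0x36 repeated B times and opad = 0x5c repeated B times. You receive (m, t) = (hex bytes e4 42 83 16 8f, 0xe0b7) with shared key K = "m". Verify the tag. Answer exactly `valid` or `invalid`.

invalid

Key "m" = 6d is 1 byte ≤ B = 6; zero-pad to 6 bytes: K' = 6d 00 00 00 00 00.
K' ⊕ ipad = 5b 36 36 36 36 36; K' ⊕ opad = 31 5c 5c 5c 5c 5c.
Inner hash: sum = 91+54+54+54+54+54+228+66+131+22+143 = 951 → 03 b7.
Outer hash (recomputed tag): sum = 49+92+92+92+92+92+3+183 = 695 → 02 b7.
Recomputed tag = 02b7; claimed = e0b7 → mismatch.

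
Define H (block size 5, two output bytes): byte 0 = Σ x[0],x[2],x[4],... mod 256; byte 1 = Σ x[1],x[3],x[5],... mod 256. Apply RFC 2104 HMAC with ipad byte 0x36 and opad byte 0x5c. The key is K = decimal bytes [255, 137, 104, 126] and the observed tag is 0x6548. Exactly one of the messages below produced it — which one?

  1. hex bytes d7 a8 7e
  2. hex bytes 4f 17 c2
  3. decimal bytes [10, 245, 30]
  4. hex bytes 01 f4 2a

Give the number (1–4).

4

Key decimal bytes [255, 137, 104, 126] = ff 89 68 7e is 4 bytes ≤ B = 5; zero-pad to 5 bytes: K' = ff 89 68 7e 00.
K' ⊕ ipad = c9 bf 5e 48 36; K' ⊕ opad = a3 d5 34 22 5c.
m1: inner = H(c9 bf 5e 48 36 d7 a8 7e) = 05 5c; tag = H(a3 d5 34 22 5c 05 5c) = 8ffc
m2: inner = H(c9 bf 5e 48 36 4f 17 c2) = 74 18; tag = H(a3 d5 34 22 5c 74 18) = 4b6b
m3: inner = H(c9 bf 5e 48 36 0a f5 1e) = 52 2f; tag = H(a3 d5 34 22 5c 52 2f) = 6249
m4: inner = H(c9 bf 5e 48 36 01 f4 2a) = 51 32; tag = H(a3 d5 34 22 5c 51 32) = 6548 ← matches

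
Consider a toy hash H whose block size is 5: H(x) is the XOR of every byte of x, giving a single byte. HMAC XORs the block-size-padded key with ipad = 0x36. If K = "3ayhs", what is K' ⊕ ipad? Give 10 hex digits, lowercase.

05574f5e45

Key "3ayhs" = 33 61 79 68 73 is exactly B = 5 bytes: K' = 33 61 79 68 73.
XOR each byte with 0x36: 33⊕36=05, 61⊕36=57, 79⊕36=4f, 68⊕36=5e, 73⊕36=45.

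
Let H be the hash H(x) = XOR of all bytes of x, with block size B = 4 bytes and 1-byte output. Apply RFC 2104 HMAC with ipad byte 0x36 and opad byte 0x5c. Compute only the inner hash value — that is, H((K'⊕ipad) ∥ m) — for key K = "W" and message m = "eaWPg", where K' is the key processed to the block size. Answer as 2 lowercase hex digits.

Key "W" = 57 is 1 byte ≤ B = 4; zero-pad to 4 bytes: K' = 57 00 00 00.
K' ⊕ ipad = 61 36 36 36.
Inner input = 61 36 36 36 ∥ 65 61 57 50 67.
Inner hash: XOR 61⊕36⊕36⊕36⊕65⊕61⊕57⊕50⊕67 = 33.

33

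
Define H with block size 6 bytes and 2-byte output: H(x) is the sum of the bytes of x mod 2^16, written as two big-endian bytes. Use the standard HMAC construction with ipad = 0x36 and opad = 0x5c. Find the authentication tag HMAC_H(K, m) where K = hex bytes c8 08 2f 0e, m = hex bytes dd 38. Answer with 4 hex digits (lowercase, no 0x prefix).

Key hex bytes c8 08 2f 0e is 4 bytes ≤ B = 6; zero-pad to 6 bytes: K' = c8 08 2f 0e 00 00.
K' ⊕ ipad = fe 3e 19 38 36 36.  K' ⊕ opad = 94 54 73 52 5c 5c.
Inner input = (K'⊕ipad) ∥ m = fe 3e 19 38 36 36 ∥ dd 38.
Inner hash: sum = 254+62+25+56+54+54+221+56 = 782 → 03 0e.
Outer input = (K'⊕opad) ∥ inner = 94 54 73 52 5c 5c ∥ 03 0e.
Outer hash (tag): sum = 148+84+115+82+92+92+3+14 = 630 → 02 76.

0276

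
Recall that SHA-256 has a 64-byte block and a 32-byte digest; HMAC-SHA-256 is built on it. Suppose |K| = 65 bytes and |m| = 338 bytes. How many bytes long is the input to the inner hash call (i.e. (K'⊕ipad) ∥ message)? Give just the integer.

402

Key is 65 > 64 bytes, so it is hashed to 32 bytes then zero-padded to 64: |K'| = 64.
Inner input = (K'⊕ipad) ∥ m → 64 + 338 = 402 bytes.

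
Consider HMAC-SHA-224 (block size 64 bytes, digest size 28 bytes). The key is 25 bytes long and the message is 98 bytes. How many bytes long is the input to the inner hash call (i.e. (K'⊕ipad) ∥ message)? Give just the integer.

Key is 25 ≤ 64 bytes, zero-padded: |K'| = 64.
Inner input = (K'⊕ipad) ∥ m → 64 + 98 = 162 bytes.

162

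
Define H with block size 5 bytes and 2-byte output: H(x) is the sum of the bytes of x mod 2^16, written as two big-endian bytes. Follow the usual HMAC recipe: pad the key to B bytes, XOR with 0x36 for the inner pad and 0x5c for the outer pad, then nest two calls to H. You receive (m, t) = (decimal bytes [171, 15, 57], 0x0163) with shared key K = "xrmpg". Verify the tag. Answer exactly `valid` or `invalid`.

Key "xrmpg" = 78 72 6d 70 67 is exactly B = 5 bytes: K' = 78 72 6d 70 67.
K' ⊕ ipad = 4e 44 5b 46 51; K' ⊕ opad = 24 2e 31 2c 3b.
Inner hash: sum = 78+68+91+70+81+171+15+57 = 631 → 02 77.
Outer hash (recomputed tag): sum = 36+46+49+44+59+2+119 = 355 → 01 63.
Recomputed tag = 0163; claimed = 0163 → match.

valid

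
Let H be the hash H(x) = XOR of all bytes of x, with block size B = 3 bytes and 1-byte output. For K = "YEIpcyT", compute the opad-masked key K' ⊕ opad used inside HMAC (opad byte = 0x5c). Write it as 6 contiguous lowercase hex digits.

375c5c

Key "YEIpcyT" = 59 45 49 70 63 79 54 is 7 bytes > B = 3, so hash it first: H(key) = 6b, then zero-pad to 3 bytes: K' = 6b 00 00.
XOR each byte with 0x5c: 6b⊕5c=37, 00⊕5c=5c, 00⊕5c=5c.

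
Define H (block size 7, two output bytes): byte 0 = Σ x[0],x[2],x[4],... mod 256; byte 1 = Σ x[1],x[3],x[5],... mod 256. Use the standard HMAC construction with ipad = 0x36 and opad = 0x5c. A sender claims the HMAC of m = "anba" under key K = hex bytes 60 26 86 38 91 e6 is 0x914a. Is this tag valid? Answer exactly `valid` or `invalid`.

invalid

Key hex bytes 60 26 86 38 91 e6 is 6 bytes ≤ B = 7; zero-pad to 7 bytes: K' = 60 26 86 38 91 e6 00.
K' ⊕ ipad = 56 10 b0 0e a7 d0 36; K' ⊕ opad = 3c 7a da 64 cd ba 5c.
Inner hash: even-index sum = 690 mod 256 = 178; odd-index sum = 433 mod 256 = 177 → b2 b1.
Outer hash (recomputed tag): even-index sum = 752 mod 256 = 240; odd-index sum = 586 mod 256 = 74 → f0 4a.
Recomputed tag = f04a; claimed = 914a → mismatch.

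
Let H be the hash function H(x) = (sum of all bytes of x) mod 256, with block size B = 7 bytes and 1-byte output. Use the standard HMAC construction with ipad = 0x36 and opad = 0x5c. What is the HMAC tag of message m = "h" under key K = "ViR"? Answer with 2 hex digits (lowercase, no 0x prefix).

20

Key "ViR" = 56 69 52 is 3 bytes ≤ B = 7; zero-pad to 7 bytes: K' = 56 69 52 00 00 00 00.
K' ⊕ ipad = 60 5f 64 36 36 36 36.  K' ⊕ opad = 0a 35 0e 5c 5c 5c 5c.
Inner input = (K'⊕ipad) ∥ m = 60 5f 64 36 36 36 36 ∥ 68.
Inner hash: sum = 96+95+100+54+54+54+54+104 = 611; mod 256 = 99 → 63.
Outer input = (K'⊕opad) ∥ inner = 0a 35 0e 5c 5c 5c 5c ∥ 63.
Outer hash (tag): sum = 10+53+14+92+92+92+92+99 = 544; mod 256 = 32 → 20.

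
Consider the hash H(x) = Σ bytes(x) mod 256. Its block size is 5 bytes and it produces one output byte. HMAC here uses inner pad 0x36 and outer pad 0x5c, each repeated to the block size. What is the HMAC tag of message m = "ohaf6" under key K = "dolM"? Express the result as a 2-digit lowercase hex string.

92

Key "dolM" = 64 6f 6c 4d is 4 bytes ≤ B = 5; zero-pad to 5 bytes: K' = 64 6f 6c 4d 00.
K' ⊕ ipad = 52 59 5a 7b 36.  K' ⊕ opad = 38 33 30 11 5c.
Inner input = (K'⊕ipad) ∥ m = 52 59 5a 7b 36 ∥ 6f 68 61 66 36.
Inner hash: sum = 82+89+90+123+54+111+104+97+102+54 = 906; mod 256 = 138 → 8a.
Outer input = (K'⊕opad) ∥ inner = 38 33 30 11 5c ∥ 8a.
Outer hash (tag): sum = 56+51+48+17+92+138 = 402; mod 256 = 146 → 92.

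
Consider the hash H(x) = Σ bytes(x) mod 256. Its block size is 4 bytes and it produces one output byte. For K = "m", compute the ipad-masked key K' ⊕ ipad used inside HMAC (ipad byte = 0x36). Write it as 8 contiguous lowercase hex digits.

Key "m" = 6d is 1 byte ≤ B = 4; zero-pad to 4 bytes: K' = 6d 00 00 00.
XOR each byte with 0x36: 6d⊕36=5b, 00⊕36=36, 00⊕36=36, 00⊕36=36.

5b363636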